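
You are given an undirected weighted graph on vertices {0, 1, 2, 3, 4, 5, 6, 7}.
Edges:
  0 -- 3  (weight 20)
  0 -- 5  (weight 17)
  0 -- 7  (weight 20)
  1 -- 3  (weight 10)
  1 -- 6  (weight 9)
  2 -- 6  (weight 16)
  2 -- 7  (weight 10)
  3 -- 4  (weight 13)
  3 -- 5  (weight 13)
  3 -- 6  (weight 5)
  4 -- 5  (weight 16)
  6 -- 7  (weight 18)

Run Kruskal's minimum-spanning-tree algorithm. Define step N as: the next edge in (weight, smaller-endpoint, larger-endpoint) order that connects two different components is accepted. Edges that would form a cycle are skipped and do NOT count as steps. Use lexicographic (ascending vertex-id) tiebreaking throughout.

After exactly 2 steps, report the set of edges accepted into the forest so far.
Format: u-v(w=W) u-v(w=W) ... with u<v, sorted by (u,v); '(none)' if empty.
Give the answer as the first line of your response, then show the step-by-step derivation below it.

1-6(w=9) 3-6(w=5)

step 1: add edge 3-6 (w=5); MST = {3-6(w=5)}
step 2: add edge 1-6 (w=9); MST = {1-6(w=9) 3-6(w=5)}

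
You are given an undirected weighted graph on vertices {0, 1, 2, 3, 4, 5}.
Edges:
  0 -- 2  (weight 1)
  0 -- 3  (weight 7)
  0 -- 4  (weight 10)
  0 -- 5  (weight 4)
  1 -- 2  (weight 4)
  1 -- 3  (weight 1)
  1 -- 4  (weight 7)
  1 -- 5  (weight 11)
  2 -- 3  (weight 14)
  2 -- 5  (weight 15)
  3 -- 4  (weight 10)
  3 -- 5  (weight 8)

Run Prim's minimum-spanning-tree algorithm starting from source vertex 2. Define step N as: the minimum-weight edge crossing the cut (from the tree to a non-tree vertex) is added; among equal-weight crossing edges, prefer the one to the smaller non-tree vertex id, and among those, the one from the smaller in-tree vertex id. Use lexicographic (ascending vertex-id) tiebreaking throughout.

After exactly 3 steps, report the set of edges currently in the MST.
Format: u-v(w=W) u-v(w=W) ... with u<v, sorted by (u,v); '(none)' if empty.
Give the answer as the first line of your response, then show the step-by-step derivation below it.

0-2(w=1) 1-2(w=4) 1-3(w=1)

step 1: add edge 0-2 (w=1); MST = {0-2(w=1)}
step 2: add edge 1-2 (w=4); MST = {0-2(w=1) 1-2(w=4)}
step 3: add edge 1-3 (w=1); MST = {0-2(w=1) 1-2(w=4) 1-3(w=1)}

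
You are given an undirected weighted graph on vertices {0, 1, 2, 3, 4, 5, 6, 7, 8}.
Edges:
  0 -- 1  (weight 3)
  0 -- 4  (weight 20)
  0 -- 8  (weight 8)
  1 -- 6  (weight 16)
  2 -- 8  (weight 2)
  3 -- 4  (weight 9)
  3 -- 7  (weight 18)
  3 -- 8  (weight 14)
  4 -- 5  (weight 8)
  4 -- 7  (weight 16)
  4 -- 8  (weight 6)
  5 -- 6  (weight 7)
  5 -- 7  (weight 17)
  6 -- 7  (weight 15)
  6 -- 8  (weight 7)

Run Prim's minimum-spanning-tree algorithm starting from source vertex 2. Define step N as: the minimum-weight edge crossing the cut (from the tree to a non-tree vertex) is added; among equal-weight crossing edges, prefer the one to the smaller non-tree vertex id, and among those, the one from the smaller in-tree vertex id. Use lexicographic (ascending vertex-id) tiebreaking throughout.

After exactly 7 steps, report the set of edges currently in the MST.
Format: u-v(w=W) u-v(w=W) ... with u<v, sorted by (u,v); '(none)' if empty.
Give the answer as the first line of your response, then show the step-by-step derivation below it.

0-1(w=3) 0-8(w=8) 2-8(w=2) 3-4(w=9) 4-8(w=6) 5-6(w=7) 6-8(w=7)

step 1: add edge 2-8 (w=2); MST = {2-8(w=2)}
step 2: add edge 4-8 (w=6); MST = {2-8(w=2) 4-8(w=6)}
step 3: add edge 6-8 (w=7); MST = {2-8(w=2) 4-8(w=6) 6-8(w=7)}
step 4: add edge 5-6 (w=7); MST = {2-8(w=2) 4-8(w=6) 5-6(w=7) 6-8(w=7)}
step 5: add edge 0-8 (w=8); MST = {0-8(w=8) 2-8(w=2) 4-8(w=6) 5-6(w=7) 6-8(w=7)}
step 6: add edge 0-1 (w=3); MST = {0-1(w=3) 0-8(w=8) 2-8(w=2) 4-8(w=6) 5-6(w=7) 6-8(w=7)}
step 7: add edge 3-4 (w=9); MST = {0-1(w=3) 0-8(w=8) 2-8(w=2) 3-4(w=9) 4-8(w=6) 5-6(w=7) 6-8(w=7)}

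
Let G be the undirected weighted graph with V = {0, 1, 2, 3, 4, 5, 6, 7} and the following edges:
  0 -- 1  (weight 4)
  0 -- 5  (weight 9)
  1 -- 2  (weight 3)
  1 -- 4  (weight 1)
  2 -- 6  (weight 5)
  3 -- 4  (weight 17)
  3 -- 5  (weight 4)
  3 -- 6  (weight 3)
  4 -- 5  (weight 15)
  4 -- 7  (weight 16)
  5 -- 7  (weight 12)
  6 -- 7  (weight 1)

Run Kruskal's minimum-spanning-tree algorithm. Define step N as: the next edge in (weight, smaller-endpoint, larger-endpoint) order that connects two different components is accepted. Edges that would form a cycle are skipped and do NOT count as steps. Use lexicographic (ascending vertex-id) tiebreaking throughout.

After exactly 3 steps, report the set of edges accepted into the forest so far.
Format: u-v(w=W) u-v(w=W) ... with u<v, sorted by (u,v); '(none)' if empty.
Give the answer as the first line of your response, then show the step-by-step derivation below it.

1-2(w=3) 1-4(w=1) 6-7(w=1)

step 1: add edge 1-4 (w=1); MST = {1-4(w=1)}
step 2: add edge 6-7 (w=1); MST = {1-4(w=1) 6-7(w=1)}
step 3: add edge 1-2 (w=3); MST = {1-2(w=3) 1-4(w=1) 6-7(w=1)}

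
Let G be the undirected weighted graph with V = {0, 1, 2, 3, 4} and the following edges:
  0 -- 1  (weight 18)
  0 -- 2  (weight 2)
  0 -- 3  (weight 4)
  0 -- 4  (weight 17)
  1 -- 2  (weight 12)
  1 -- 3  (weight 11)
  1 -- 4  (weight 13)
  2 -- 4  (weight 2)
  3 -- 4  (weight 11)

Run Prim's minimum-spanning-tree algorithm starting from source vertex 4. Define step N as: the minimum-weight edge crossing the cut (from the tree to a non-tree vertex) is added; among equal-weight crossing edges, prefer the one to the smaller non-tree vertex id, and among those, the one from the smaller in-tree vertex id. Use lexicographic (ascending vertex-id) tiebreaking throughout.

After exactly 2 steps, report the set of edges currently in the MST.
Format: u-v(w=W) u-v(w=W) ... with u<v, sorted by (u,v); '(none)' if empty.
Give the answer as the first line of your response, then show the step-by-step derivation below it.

0-2(w=2) 2-4(w=2)

step 1: add edge 2-4 (w=2); MST = {2-4(w=2)}
step 2: add edge 0-2 (w=2); MST = {0-2(w=2) 2-4(w=2)}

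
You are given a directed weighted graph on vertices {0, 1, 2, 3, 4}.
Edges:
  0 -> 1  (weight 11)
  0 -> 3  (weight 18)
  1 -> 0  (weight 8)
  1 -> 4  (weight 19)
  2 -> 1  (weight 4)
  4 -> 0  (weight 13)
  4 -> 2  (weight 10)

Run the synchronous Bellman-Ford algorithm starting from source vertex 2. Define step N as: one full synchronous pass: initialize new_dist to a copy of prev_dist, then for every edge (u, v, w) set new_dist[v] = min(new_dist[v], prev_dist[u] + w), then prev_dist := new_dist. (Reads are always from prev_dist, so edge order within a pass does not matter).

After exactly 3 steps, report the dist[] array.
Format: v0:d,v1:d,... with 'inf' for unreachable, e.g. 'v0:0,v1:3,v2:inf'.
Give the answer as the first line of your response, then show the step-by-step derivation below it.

v0:12,v1:4,v2:0,v3:30,v4:23

step 1: dist = v0:inf,v1:4,v2:0,v3:inf,v4:inf
step 2: dist = v0:12,v1:4,v2:0,v3:inf,v4:23
step 3: dist = v0:12,v1:4,v2:0,v3:30,v4:23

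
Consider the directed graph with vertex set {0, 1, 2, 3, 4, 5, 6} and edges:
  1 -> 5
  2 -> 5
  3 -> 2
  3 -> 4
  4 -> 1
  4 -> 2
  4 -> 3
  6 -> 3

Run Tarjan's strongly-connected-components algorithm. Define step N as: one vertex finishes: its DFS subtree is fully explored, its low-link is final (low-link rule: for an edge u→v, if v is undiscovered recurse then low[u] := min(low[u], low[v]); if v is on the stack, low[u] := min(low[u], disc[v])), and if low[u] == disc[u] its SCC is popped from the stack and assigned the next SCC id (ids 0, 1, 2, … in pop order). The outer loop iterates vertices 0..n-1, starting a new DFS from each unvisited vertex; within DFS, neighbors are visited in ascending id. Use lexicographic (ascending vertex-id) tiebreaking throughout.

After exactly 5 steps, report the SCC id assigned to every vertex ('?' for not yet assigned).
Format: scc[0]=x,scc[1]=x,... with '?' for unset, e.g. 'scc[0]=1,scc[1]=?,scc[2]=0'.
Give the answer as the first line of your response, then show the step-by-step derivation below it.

scc[0]=0,scc[1]=2,scc[2]=3,scc[3]=?,scc[4]=?,scc[5]=1,scc[6]=?

step 1: low=(low[0]=0,low[1]=?,low[2]=?,low[3]=?,low[4]=?,low[5]=?,low[6]=?); scc=(scc[0]=0,scc[1]=?,scc[2]=?,scc[3]=?,scc[4]=?,scc[5]=?,scc[6]=?)
step 2: low=(low[0]=0,low[1]=1,low[2]=?,low[3]=?,low[4]=?,low[5]=2,low[6]=?); scc=(scc[0]=0,scc[1]=?,scc[2]=?,scc[3]=?,scc[4]=?,scc[5]=1,scc[6]=?)
step 3: low=(low[0]=0,low[1]=1,low[2]=?,low[3]=?,low[4]=?,low[5]=2,low[6]=?); scc=(scc[0]=0,scc[1]=2,scc[2]=?,scc[3]=?,scc[4]=?,scc[5]=1,scc[6]=?)
step 4: low=(low[0]=0,low[1]=1,low[2]=3,low[3]=?,low[4]=?,low[5]=2,low[6]=?); scc=(scc[0]=0,scc[1]=2,scc[2]=3,scc[3]=?,scc[4]=?,scc[5]=1,scc[6]=?)
step 5: low=(low[0]=0,low[1]=1,low[2]=3,low[3]=4,low[4]=4,low[5]=2,low[6]=?); scc=(scc[0]=0,scc[1]=2,scc[2]=3,scc[3]=?,scc[4]=?,scc[5]=1,scc[6]=?)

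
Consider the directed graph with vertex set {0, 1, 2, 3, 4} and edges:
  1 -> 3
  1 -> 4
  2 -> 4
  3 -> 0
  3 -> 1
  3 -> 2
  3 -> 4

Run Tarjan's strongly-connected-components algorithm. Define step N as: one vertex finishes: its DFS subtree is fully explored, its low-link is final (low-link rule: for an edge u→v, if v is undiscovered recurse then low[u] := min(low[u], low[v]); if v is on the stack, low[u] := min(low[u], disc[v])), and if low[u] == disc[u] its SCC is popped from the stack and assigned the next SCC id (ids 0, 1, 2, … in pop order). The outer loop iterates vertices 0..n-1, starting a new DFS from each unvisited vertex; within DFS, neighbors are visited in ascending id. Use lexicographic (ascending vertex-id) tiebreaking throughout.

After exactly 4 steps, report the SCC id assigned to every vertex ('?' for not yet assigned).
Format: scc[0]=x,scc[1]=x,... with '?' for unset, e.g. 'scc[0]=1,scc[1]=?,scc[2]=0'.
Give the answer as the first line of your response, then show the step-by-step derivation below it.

scc[0]=0,scc[1]=?,scc[2]=2,scc[3]=?,scc[4]=1

step 1: low=(low[0]=0,low[1]=?,low[2]=?,low[3]=?,low[4]=?); scc=(scc[0]=0,scc[1]=?,scc[2]=?,scc[3]=?,scc[4]=?)
step 2: low=(low[0]=0,low[1]=1,low[2]=3,low[3]=1,low[4]=4); scc=(scc[0]=0,scc[1]=?,scc[2]=?,scc[3]=?,scc[4]=1)
step 3: low=(low[0]=0,low[1]=1,low[2]=3,low[3]=1,low[4]=4); scc=(scc[0]=0,scc[1]=?,scc[2]=2,scc[3]=?,scc[4]=1)
step 4: low=(low[0]=0,low[1]=1,low[2]=3,low[3]=1,low[4]=4); scc=(scc[0]=0,scc[1]=?,scc[2]=2,scc[3]=?,scc[4]=1)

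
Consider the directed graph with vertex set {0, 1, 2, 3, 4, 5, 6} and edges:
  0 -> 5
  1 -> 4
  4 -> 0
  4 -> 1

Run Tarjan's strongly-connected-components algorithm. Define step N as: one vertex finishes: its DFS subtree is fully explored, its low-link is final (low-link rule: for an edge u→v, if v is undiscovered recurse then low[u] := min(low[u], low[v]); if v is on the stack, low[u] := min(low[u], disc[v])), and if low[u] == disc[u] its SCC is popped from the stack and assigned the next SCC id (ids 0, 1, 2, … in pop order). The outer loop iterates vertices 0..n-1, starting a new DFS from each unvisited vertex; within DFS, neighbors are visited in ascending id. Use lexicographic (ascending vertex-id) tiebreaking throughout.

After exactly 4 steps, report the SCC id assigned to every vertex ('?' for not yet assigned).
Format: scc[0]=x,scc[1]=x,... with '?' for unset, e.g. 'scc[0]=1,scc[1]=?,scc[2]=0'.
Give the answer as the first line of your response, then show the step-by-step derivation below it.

scc[0]=1,scc[1]=2,scc[2]=?,scc[3]=?,scc[4]=2,scc[5]=0,scc[6]=?

step 1: low=(low[0]=0,low[1]=?,low[2]=?,low[3]=?,low[4]=?,low[5]=1,low[6]=?); scc=(scc[0]=?,scc[1]=?,scc[2]=?,scc[3]=?,scc[4]=?,scc[5]=0,scc[6]=?)
step 2: low=(low[0]=0,low[1]=?,low[2]=?,low[3]=?,low[4]=?,low[5]=1,low[6]=?); scc=(scc[0]=1,scc[1]=?,scc[2]=?,scc[3]=?,scc[4]=?,scc[5]=0,scc[6]=?)
step 3: low=(low[0]=0,low[1]=2,low[2]=?,low[3]=?,low[4]=2,low[5]=1,low[6]=?); scc=(scc[0]=1,scc[1]=?,scc[2]=?,scc[3]=?,scc[4]=?,scc[5]=0,scc[6]=?)
step 4: low=(low[0]=0,low[1]=2,low[2]=?,low[3]=?,low[4]=2,low[5]=1,low[6]=?); scc=(scc[0]=1,scc[1]=2,scc[2]=?,scc[3]=?,scc[4]=2,scc[5]=0,scc[6]=?)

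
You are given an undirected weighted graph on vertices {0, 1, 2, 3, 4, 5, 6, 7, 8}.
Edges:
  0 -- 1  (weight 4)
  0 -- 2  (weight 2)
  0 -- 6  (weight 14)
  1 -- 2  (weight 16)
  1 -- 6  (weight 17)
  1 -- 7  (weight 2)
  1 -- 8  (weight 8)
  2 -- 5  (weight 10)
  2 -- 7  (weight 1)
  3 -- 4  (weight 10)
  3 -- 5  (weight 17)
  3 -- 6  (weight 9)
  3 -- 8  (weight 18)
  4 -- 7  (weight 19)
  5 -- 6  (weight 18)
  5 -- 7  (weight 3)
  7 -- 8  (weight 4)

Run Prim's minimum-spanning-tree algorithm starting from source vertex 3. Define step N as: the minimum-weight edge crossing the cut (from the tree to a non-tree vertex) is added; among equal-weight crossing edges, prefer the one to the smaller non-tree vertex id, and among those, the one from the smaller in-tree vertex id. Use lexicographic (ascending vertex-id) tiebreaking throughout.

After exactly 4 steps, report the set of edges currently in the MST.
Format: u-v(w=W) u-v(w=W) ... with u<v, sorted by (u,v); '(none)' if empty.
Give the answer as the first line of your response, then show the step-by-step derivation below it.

0-2(w=2) 0-6(w=14) 3-4(w=10) 3-6(w=9)

step 1: add edge 3-6 (w=9); MST = {3-6(w=9)}
step 2: add edge 3-4 (w=10); MST = {3-4(w=10) 3-6(w=9)}
step 3: add edge 0-6 (w=14); MST = {0-6(w=14) 3-4(w=10) 3-6(w=9)}
step 4: add edge 0-2 (w=2); MST = {0-2(w=2) 0-6(w=14) 3-4(w=10) 3-6(w=9)}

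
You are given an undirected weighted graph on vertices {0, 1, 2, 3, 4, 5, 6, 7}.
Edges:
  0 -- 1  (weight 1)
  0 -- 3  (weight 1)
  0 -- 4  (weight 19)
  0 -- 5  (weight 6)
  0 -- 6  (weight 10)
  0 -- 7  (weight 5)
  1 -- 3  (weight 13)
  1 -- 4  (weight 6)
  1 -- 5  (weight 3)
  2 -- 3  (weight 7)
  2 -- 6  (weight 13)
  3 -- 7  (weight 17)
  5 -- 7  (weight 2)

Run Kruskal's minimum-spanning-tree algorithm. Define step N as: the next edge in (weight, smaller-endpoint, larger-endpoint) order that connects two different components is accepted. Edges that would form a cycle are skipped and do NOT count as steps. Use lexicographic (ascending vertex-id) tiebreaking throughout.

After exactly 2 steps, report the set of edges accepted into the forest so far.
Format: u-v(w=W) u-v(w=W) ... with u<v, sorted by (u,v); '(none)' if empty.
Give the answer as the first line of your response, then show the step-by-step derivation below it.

0-1(w=1) 0-3(w=1)

step 1: add edge 0-1 (w=1); MST = {0-1(w=1)}
step 2: add edge 0-3 (w=1); MST = {0-1(w=1) 0-3(w=1)}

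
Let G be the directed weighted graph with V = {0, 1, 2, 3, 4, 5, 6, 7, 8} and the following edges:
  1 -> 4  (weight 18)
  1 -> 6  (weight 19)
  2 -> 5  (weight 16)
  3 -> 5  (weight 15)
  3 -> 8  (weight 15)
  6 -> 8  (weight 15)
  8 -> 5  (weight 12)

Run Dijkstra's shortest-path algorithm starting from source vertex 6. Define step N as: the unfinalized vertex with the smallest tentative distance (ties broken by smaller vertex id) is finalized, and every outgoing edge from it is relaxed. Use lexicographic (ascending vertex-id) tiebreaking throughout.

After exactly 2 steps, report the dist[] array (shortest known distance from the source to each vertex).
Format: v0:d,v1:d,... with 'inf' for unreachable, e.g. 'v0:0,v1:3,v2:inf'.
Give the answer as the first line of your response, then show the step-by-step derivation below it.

v0:inf,v1:inf,v2:inf,v3:inf,v4:inf,v5:27,v6:0,v7:inf,v8:15

step 1: dist = v0:inf,v1:inf,v2:inf,v3:inf,v4:inf,v5:inf,v6:0,v7:inf,v8:15
step 2: dist = v0:inf,v1:inf,v2:inf,v3:inf,v4:inf,v5:27,v6:0,v7:inf,v8:15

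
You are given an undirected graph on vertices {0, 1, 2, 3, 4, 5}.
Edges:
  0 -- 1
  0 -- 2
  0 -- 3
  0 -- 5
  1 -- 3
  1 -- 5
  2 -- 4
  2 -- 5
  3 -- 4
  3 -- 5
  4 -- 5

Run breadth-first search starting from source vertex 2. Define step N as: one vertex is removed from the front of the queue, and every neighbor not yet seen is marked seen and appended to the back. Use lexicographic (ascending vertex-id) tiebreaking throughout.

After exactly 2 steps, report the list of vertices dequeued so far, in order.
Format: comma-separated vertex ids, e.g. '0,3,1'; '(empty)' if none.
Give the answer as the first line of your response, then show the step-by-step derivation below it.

2,0

step 1: dequeue 2; queue=[0,4,5]; order=2
step 2: dequeue 0; queue=[4,5,1,3]; order=2,0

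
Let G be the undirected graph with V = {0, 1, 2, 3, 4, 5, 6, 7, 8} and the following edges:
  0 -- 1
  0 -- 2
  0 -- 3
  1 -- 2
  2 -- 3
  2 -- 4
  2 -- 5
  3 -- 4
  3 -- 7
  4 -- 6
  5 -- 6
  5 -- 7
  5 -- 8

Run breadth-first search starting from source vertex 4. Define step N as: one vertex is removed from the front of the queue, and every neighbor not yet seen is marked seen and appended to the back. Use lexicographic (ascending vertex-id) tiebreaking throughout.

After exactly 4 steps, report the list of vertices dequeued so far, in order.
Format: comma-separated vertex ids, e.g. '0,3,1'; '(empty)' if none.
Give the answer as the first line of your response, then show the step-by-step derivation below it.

4,2,3,6

step 1: dequeue 4; queue=[2,3,6]; order=4
step 2: dequeue 2; queue=[3,6,0,1,5]; order=4,2
step 3: dequeue 3; queue=[6,0,1,5,7]; order=4,2,3
step 4: dequeue 6; queue=[0,1,5,7]; order=4,2,3,6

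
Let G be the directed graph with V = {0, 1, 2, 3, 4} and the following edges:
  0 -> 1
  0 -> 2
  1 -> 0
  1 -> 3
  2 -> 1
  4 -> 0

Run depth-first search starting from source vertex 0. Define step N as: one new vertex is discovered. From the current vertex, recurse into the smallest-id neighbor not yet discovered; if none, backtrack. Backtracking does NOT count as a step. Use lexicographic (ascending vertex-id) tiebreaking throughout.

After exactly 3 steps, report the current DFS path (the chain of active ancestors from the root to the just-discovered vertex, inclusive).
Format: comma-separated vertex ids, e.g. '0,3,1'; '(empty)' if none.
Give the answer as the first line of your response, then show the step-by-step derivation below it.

0,1,3

step 1: discover 0; path=0; order=0
step 2: discover 1; path=0>1; order=0,1
step 3: discover 3; path=0>1>3; order=0,1,3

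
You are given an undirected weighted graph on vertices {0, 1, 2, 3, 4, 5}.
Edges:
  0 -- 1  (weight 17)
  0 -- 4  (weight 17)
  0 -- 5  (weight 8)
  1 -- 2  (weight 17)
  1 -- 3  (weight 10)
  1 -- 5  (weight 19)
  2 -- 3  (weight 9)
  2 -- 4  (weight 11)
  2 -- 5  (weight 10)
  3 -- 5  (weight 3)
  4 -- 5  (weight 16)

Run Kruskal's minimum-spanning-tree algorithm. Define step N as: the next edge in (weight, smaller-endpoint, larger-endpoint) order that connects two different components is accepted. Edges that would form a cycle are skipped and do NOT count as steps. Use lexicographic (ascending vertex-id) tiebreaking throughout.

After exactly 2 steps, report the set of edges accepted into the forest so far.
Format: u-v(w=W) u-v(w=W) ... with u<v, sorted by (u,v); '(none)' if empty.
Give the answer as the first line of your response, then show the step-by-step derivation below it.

0-5(w=8) 3-5(w=3)

step 1: add edge 3-5 (w=3); MST = {3-5(w=3)}
step 2: add edge 0-5 (w=8); MST = {0-5(w=8) 3-5(w=3)}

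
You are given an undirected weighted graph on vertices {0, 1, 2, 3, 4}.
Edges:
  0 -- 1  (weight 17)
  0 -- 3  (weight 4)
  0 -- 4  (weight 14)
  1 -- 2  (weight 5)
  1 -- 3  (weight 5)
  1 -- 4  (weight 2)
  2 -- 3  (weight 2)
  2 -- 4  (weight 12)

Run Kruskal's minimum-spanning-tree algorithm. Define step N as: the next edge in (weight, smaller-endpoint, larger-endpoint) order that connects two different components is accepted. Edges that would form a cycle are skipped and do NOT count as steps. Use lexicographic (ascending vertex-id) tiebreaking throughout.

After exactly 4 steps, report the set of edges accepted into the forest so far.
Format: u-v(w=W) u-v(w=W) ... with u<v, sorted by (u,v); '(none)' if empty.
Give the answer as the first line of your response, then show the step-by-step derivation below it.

0-3(w=4) 1-2(w=5) 1-4(w=2) 2-3(w=2)

step 1: add edge 1-4 (w=2); MST = {1-4(w=2)}
step 2: add edge 2-3 (w=2); MST = {1-4(w=2) 2-3(w=2)}
step 3: add edge 0-3 (w=4); MST = {0-3(w=4) 1-4(w=2) 2-3(w=2)}
step 4: add edge 1-2 (w=5); MST = {0-3(w=4) 1-2(w=5) 1-4(w=2) 2-3(w=2)}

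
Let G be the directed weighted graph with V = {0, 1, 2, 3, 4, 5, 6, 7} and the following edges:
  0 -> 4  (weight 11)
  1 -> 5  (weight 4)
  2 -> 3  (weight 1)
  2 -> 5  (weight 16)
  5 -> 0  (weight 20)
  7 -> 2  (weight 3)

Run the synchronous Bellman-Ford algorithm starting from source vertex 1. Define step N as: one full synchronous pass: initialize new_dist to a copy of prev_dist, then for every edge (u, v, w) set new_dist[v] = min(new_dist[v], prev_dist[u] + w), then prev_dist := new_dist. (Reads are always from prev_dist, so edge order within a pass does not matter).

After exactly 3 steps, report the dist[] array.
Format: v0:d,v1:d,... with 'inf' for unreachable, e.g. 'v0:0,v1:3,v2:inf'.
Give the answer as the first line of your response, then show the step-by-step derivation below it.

v0:24,v1:0,v2:inf,v3:inf,v4:35,v5:4,v6:inf,v7:inf

step 1: dist = v0:inf,v1:0,v2:inf,v3:inf,v4:inf,v5:4,v6:inf,v7:inf
step 2: dist = v0:24,v1:0,v2:inf,v3:inf,v4:inf,v5:4,v6:inf,v7:inf
step 3: dist = v0:24,v1:0,v2:inf,v3:inf,v4:35,v5:4,v6:inf,v7:inf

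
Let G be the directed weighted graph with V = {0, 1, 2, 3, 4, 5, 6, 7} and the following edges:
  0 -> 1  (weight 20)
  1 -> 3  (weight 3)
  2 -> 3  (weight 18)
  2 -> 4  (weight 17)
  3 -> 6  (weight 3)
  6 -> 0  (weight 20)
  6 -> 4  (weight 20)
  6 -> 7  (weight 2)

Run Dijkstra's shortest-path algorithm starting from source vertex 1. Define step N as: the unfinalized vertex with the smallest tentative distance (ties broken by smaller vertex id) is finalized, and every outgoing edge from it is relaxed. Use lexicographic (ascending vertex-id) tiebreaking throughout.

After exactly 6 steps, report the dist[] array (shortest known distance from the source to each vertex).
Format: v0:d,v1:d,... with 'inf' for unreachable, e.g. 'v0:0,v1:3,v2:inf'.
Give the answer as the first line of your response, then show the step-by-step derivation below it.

v0:26,v1:0,v2:inf,v3:3,v4:26,v5:inf,v6:6,v7:8

step 1: dist = v0:inf,v1:0,v2:inf,v3:3,v4:inf,v5:inf,v6:inf,v7:inf
step 2: dist = v0:inf,v1:0,v2:inf,v3:3,v4:inf,v5:inf,v6:6,v7:inf
step 3: dist = v0:26,v1:0,v2:inf,v3:3,v4:26,v5:inf,v6:6,v7:8
step 4: dist = v0:26,v1:0,v2:inf,v3:3,v4:26,v5:inf,v6:6,v7:8
step 5: dist = v0:26,v1:0,v2:inf,v3:3,v4:26,v5:inf,v6:6,v7:8
step 6: dist = v0:26,v1:0,v2:inf,v3:3,v4:26,v5:inf,v6:6,v7:8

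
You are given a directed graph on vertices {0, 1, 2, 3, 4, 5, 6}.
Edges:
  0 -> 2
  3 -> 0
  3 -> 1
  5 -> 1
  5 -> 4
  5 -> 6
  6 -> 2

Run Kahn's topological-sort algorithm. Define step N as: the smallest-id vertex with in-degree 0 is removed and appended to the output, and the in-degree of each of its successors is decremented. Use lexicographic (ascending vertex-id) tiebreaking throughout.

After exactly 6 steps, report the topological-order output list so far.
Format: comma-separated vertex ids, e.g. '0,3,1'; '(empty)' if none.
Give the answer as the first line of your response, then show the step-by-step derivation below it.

3,0,5,1,4,6

step 1: output 3; order=[3]; indeg=(0,1,2,0,1,0,1)
step 2: output 0; order=[3,0]; indeg=(0,1,1,0,1,0,1)
step 3: output 5; order=[3,0,5]; indeg=(0,0,1,0,0,0,0)
step 4: output 1; order=[3,0,5,1]; indeg=(0,0,1,0,0,0,0)
step 5: output 4; order=[3,0,5,1,4]; indeg=(0,0,1,0,0,0,0)
step 6: output 6; order=[3,0,5,1,4,6]; indeg=(0,0,0,0,0,0,0)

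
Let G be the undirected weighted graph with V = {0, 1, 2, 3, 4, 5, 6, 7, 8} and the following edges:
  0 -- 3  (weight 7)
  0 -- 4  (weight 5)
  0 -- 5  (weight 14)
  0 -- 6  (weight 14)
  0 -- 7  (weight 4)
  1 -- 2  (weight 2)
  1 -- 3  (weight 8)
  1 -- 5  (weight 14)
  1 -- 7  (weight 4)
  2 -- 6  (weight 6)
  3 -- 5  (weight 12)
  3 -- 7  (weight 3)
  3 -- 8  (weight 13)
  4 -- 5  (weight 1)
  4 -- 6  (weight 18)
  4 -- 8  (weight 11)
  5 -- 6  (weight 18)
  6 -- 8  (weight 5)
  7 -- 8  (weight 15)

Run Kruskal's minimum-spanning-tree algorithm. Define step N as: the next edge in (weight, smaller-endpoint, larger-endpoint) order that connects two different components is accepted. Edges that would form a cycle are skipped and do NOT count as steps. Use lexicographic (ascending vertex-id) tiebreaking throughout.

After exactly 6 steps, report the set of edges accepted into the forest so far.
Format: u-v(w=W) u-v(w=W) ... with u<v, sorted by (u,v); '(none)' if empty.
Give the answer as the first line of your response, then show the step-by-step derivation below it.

0-4(w=5) 0-7(w=4) 1-2(w=2) 1-7(w=4) 3-7(w=3) 4-5(w=1)

step 1: add edge 4-5 (w=1); MST = {4-5(w=1)}
step 2: add edge 1-2 (w=2); MST = {1-2(w=2) 4-5(w=1)}
step 3: add edge 3-7 (w=3); MST = {1-2(w=2) 3-7(w=3) 4-5(w=1)}
step 4: add edge 0-7 (w=4); MST = {0-7(w=4) 1-2(w=2) 3-7(w=3) 4-5(w=1)}
step 5: add edge 1-7 (w=4); MST = {0-7(w=4) 1-2(w=2) 1-7(w=4) 3-7(w=3) 4-5(w=1)}
step 6: add edge 0-4 (w=5); MST = {0-4(w=5) 0-7(w=4) 1-2(w=2) 1-7(w=4) 3-7(w=3) 4-5(w=1)}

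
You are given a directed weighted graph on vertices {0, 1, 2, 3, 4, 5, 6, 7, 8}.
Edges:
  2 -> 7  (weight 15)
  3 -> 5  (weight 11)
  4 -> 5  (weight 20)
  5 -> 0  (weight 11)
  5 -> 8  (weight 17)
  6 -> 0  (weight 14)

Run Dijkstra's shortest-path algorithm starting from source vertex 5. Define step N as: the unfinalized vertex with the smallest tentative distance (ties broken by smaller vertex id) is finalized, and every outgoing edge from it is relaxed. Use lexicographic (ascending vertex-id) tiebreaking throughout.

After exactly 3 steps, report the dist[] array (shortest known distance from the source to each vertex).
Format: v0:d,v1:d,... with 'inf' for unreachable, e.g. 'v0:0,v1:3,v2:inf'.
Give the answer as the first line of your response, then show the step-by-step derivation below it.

v0:11,v1:inf,v2:inf,v3:inf,v4:inf,v5:0,v6:inf,v7:inf,v8:17

step 1: dist = v0:11,v1:inf,v2:inf,v3:inf,v4:inf,v5:0,v6:inf,v7:inf,v8:17
step 2: dist = v0:11,v1:inf,v2:inf,v3:inf,v4:inf,v5:0,v6:inf,v7:inf,v8:17
step 3: dist = v0:11,v1:inf,v2:inf,v3:inf,v4:inf,v5:0,v6:inf,v7:inf,v8:17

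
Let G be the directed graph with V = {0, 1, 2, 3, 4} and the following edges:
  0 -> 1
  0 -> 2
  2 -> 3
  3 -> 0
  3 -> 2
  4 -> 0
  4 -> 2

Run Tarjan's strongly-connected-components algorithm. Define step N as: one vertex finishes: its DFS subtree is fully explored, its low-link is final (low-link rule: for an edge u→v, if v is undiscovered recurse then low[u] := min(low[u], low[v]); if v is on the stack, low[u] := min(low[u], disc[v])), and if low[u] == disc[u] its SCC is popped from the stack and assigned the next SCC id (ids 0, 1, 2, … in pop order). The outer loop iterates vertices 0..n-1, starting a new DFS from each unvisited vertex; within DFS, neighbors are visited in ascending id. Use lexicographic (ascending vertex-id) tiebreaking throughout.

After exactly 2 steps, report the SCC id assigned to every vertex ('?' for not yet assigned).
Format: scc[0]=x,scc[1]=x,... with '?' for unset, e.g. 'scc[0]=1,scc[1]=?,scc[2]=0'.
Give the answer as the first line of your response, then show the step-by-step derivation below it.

scc[0]=?,scc[1]=0,scc[2]=?,scc[3]=?,scc[4]=?

step 1: low=(low[0]=0,low[1]=1,low[2]=?,low[3]=?,low[4]=?); scc=(scc[0]=?,scc[1]=0,scc[2]=?,scc[3]=?,scc[4]=?)
step 2: low=(low[0]=0,low[1]=1,low[2]=2,low[3]=0,low[4]=?); scc=(scc[0]=?,scc[1]=0,scc[2]=?,scc[3]=?,scc[4]=?)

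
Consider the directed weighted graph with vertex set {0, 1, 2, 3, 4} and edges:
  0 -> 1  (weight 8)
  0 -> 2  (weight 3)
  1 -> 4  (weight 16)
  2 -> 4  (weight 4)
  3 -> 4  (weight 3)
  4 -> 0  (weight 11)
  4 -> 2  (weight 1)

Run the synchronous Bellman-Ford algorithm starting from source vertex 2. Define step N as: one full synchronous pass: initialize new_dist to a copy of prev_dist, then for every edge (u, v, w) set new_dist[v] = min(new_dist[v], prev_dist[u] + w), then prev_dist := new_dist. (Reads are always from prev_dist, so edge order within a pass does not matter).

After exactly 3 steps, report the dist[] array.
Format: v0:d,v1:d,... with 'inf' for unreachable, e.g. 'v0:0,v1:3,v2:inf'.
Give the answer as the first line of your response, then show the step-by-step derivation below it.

v0:15,v1:23,v2:0,v3:inf,v4:4

step 1: dist = v0:inf,v1:inf,v2:0,v3:inf,v4:4
step 2: dist = v0:15,v1:inf,v2:0,v3:inf,v4:4
step 3: dist = v0:15,v1:23,v2:0,v3:inf,v4:4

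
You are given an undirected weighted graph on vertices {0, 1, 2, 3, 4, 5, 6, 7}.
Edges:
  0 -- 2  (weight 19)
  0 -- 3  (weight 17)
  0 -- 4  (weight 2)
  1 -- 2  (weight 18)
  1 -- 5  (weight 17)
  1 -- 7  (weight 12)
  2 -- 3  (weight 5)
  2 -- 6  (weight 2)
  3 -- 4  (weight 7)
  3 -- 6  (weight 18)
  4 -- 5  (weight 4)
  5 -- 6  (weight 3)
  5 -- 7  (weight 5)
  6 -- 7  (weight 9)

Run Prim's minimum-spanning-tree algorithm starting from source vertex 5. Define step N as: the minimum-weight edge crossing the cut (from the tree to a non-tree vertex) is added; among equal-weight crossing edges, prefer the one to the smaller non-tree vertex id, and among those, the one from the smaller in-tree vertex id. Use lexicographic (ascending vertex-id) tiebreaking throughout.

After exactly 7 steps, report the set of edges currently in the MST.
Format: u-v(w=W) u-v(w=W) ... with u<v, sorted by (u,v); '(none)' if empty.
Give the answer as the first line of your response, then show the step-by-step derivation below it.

0-4(w=2) 1-7(w=12) 2-3(w=5) 2-6(w=2) 4-5(w=4) 5-6(w=3) 5-7(w=5)

step 1: add edge 5-6 (w=3); MST = {5-6(w=3)}
step 2: add edge 2-6 (w=2); MST = {2-6(w=2) 5-6(w=3)}
step 3: add edge 4-5 (w=4); MST = {2-6(w=2) 4-5(w=4) 5-6(w=3)}
step 4: add edge 0-4 (w=2); MST = {0-4(w=2) 2-6(w=2) 4-5(w=4) 5-6(w=3)}
step 5: add edge 2-3 (w=5); MST = {0-4(w=2) 2-3(w=5) 2-6(w=2) 4-5(w=4) 5-6(w=3)}
step 6: add edge 5-7 (w=5); MST = {0-4(w=2) 2-3(w=5) 2-6(w=2) 4-5(w=4) 5-6(w=3) 5-7(w=5)}
step 7: add edge 1-7 (w=12); MST = {0-4(w=2) 1-7(w=12) 2-3(w=5) 2-6(w=2) 4-5(w=4) 5-6(w=3) 5-7(w=5)}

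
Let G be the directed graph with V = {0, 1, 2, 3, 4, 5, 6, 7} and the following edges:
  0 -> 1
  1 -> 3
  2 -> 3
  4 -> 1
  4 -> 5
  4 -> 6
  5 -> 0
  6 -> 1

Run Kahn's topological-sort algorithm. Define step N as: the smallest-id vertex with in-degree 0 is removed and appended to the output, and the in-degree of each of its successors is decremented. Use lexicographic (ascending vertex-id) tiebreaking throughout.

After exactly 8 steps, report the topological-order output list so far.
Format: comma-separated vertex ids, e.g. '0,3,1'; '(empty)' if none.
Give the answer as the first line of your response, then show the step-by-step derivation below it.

2,4,5,0,6,1,3,7

step 1: output 2; order=[2]; indeg=(1,3,0,1,0,1,1,0)
step 2: output 4; order=[2,4]; indeg=(1,2,0,1,0,0,0,0)
step 3: output 5; order=[2,4,5]; indeg=(0,2,0,1,0,0,0,0)
step 4: output 0; order=[2,4,5,0]; indeg=(0,1,0,1,0,0,0,0)
step 5: output 6; order=[2,4,5,0,6]; indeg=(0,0,0,1,0,0,0,0)
step 6: output 1; order=[2,4,5,0,6,1]; indeg=(0,0,0,0,0,0,0,0)
step 7: output 3; order=[2,4,5,0,6,1,3]; indeg=(0,0,0,0,0,0,0,0)
step 8: output 7; order=[2,4,5,0,6,1,3,7]; indeg=(0,0,0,0,0,0,0,0)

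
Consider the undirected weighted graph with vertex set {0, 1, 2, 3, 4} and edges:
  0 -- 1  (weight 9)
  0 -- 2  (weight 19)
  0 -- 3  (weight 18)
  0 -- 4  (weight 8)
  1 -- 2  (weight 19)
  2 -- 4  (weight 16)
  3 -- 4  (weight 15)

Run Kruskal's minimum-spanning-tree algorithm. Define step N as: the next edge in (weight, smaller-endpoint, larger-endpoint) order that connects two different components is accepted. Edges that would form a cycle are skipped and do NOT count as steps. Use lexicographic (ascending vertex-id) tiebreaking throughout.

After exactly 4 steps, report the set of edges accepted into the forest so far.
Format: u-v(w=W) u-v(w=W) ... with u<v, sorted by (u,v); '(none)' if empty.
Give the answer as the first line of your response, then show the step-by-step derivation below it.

0-1(w=9) 0-4(w=8) 2-4(w=16) 3-4(w=15)

step 1: add edge 0-4 (w=8); MST = {0-4(w=8)}
step 2: add edge 0-1 (w=9); MST = {0-1(w=9) 0-4(w=8)}
step 3: add edge 3-4 (w=15); MST = {0-1(w=9) 0-4(w=8) 3-4(w=15)}
step 4: add edge 2-4 (w=16); MST = {0-1(w=9) 0-4(w=8) 2-4(w=16) 3-4(w=15)}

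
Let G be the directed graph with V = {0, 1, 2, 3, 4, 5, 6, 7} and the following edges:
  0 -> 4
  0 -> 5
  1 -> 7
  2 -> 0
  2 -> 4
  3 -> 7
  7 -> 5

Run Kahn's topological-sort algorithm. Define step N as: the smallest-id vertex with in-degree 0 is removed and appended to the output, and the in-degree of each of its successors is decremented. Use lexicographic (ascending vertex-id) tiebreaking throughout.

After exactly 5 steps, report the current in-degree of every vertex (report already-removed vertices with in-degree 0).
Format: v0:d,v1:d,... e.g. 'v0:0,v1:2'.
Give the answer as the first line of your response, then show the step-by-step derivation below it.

v0:0,v1:0,v2:0,v3:0,v4:0,v5:1,v6:0,v7:0

step 1: output 1; order=[1]; indeg=(1,0,0,0,2,2,0,1)
step 2: output 2; order=[1,2]; indeg=(0,0,0,0,1,2,0,1)
step 3: output 0; order=[1,2,0]; indeg=(0,0,0,0,0,1,0,1)
step 4: output 3; order=[1,2,0,3]; indeg=(0,0,0,0,0,1,0,0)
step 5: output 4; order=[1,2,0,3,4]; indeg=(0,0,0,0,0,1,0,0)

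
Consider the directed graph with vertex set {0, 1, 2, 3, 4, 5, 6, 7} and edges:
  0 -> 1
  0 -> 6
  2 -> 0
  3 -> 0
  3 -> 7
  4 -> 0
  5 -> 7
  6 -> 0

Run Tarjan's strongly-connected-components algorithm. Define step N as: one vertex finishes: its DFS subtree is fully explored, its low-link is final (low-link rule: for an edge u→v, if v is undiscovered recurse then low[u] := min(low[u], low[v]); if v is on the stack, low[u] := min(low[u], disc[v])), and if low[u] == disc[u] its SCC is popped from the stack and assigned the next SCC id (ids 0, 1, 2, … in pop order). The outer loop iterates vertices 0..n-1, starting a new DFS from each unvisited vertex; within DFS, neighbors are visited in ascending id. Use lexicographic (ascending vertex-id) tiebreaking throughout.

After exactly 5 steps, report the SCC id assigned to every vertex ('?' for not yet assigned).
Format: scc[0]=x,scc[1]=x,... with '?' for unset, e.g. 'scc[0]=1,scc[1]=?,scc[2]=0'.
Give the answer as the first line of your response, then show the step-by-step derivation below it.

scc[0]=1,scc[1]=0,scc[2]=2,scc[3]=?,scc[4]=?,scc[5]=?,scc[6]=1,scc[7]=3

step 1: low=(low[0]=0,low[1]=1,low[2]=?,low[3]=?,low[4]=?,low[5]=?,low[6]=?,low[7]=?); scc=(scc[0]=?,scc[1]=0,scc[2]=?,scc[3]=?,scc[4]=?,scc[5]=?,scc[6]=?,scc[7]=?)
step 2: low=(low[0]=0,low[1]=1,low[2]=?,low[3]=?,low[4]=?,low[5]=?,low[6]=0,low[7]=?); scc=(scc[0]=?,scc[1]=0,scc[2]=?,scc[3]=?,scc[4]=?,scc[5]=?,scc[6]=?,scc[7]=?)
step 3: low=(low[0]=0,low[1]=1,low[2]=?,low[3]=?,low[4]=?,low[5]=?,low[6]=0,low[7]=?); scc=(scc[0]=1,scc[1]=0,scc[2]=?,scc[3]=?,scc[4]=?,scc[5]=?,scc[6]=1,scc[7]=?)
step 4: low=(low[0]=0,low[1]=1,low[2]=3,low[3]=?,low[4]=?,low[5]=?,low[6]=0,low[7]=?); scc=(scc[0]=1,scc[1]=0,scc[2]=2,scc[3]=?,scc[4]=?,scc[5]=?,scc[6]=1,scc[7]=?)
step 5: low=(low[0]=0,low[1]=1,low[2]=3,low[3]=4,low[4]=?,low[5]=?,low[6]=0,low[7]=5); scc=(scc[0]=1,scc[1]=0,scc[2]=2,scc[3]=?,scc[4]=?,scc[5]=?,scc[6]=1,scc[7]=3)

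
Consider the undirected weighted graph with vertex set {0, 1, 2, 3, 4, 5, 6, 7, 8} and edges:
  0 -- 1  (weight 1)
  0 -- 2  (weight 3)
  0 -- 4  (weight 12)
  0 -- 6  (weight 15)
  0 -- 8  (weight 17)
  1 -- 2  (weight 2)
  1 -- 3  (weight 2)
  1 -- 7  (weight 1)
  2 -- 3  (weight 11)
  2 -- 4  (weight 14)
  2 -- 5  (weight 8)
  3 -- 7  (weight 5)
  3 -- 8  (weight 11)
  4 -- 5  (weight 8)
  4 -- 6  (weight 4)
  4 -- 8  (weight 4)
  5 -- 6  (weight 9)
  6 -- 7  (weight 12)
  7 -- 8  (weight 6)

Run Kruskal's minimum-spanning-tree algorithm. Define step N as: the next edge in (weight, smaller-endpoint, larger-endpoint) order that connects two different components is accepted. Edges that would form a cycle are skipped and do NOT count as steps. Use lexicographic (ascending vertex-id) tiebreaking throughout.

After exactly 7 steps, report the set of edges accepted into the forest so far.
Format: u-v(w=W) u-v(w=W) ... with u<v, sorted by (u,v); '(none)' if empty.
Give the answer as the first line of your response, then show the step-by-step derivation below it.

0-1(w=1) 1-2(w=2) 1-3(w=2) 1-7(w=1) 4-6(w=4) 4-8(w=4) 7-8(w=6)

step 1: add edge 0-1 (w=1); MST = {0-1(w=1)}
step 2: add edge 1-7 (w=1); MST = {0-1(w=1) 1-7(w=1)}
step 3: add edge 1-2 (w=2); MST = {0-1(w=1) 1-2(w=2) 1-7(w=1)}
step 4: add edge 1-3 (w=2); MST = {0-1(w=1) 1-2(w=2) 1-3(w=2) 1-7(w=1)}
step 5: add edge 4-6 (w=4); MST = {0-1(w=1) 1-2(w=2) 1-3(w=2) 1-7(w=1) 4-6(w=4)}
step 6: add edge 4-8 (w=4); MST = {0-1(w=1) 1-2(w=2) 1-3(w=2) 1-7(w=1) 4-6(w=4) 4-8(w=4)}
step 7: add edge 7-8 (w=6); MST = {0-1(w=1) 1-2(w=2) 1-3(w=2) 1-7(w=1) 4-6(w=4) 4-8(w=4) 7-8(w=6)}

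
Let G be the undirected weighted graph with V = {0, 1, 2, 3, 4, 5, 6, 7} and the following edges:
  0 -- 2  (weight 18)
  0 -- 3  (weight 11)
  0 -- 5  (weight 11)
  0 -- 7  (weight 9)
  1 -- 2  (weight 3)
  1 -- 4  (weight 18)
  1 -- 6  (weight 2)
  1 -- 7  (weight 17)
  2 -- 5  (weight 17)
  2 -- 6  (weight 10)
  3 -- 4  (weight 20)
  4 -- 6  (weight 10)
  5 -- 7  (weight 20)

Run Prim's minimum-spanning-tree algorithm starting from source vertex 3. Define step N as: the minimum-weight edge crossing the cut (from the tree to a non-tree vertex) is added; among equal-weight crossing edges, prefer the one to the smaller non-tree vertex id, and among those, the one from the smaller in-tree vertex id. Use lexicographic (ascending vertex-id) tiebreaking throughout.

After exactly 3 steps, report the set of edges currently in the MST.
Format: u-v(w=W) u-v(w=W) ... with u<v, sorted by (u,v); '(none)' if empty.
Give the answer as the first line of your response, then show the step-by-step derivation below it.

0-3(w=11) 0-5(w=11) 0-7(w=9)

step 1: add edge 0-3 (w=11); MST = {0-3(w=11)}
step 2: add edge 0-7 (w=9); MST = {0-3(w=11) 0-7(w=9)}
step 3: add edge 0-5 (w=11); MST = {0-3(w=11) 0-5(w=11) 0-7(w=9)}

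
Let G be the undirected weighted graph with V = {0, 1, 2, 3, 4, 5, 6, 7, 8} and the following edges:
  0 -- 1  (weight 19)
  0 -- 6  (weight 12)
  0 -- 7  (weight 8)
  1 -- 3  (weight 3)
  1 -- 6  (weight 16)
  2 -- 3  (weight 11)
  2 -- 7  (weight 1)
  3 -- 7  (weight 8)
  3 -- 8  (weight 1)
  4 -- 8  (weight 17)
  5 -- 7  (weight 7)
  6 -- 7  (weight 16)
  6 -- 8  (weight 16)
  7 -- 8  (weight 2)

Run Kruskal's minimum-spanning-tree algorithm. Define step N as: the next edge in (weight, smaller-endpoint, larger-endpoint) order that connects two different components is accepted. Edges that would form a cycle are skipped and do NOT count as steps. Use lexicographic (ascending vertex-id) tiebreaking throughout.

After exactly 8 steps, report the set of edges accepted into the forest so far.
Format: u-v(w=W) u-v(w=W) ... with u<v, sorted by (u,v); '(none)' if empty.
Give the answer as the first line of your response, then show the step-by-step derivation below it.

0-6(w=12) 0-7(w=8) 1-3(w=3) 2-7(w=1) 3-8(w=1) 4-8(w=17) 5-7(w=7) 7-8(w=2)

step 1: add edge 2-7 (w=1); MST = {2-7(w=1)}
step 2: add edge 3-8 (w=1); MST = {2-7(w=1) 3-8(w=1)}
step 3: add edge 7-8 (w=2); MST = {2-7(w=1) 3-8(w=1) 7-8(w=2)}
step 4: add edge 1-3 (w=3); MST = {1-3(w=3) 2-7(w=1) 3-8(w=1) 7-8(w=2)}
step 5: add edge 5-7 (w=7); MST = {1-3(w=3) 2-7(w=1) 3-8(w=1) 5-7(w=7) 7-8(w=2)}
step 6: add edge 0-7 (w=8); MST = {0-7(w=8) 1-3(w=3) 2-7(w=1) 3-8(w=1) 5-7(w=7) 7-8(w=2)}
step 7: add edge 0-6 (w=12); MST = {0-6(w=12) 0-7(w=8) 1-3(w=3) 2-7(w=1) 3-8(w=1) 5-7(w=7) 7-8(w=2)}
step 8: add edge 4-8 (w=17); MST = {0-6(w=12) 0-7(w=8) 1-3(w=3) 2-7(w=1) 3-8(w=1) 4-8(w=17) 5-7(w=7) 7-8(w=2)}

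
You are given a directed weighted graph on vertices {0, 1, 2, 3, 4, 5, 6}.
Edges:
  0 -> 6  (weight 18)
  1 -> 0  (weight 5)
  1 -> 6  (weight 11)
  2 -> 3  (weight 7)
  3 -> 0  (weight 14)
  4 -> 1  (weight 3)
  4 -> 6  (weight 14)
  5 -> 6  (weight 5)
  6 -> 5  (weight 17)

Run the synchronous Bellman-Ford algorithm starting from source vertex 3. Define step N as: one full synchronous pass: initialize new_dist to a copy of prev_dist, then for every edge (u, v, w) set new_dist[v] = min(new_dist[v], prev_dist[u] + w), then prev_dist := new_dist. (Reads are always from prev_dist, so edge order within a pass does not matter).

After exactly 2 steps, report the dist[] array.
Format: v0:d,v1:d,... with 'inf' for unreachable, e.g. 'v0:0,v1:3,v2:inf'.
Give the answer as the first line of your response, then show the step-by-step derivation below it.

v0:14,v1:inf,v2:inf,v3:0,v4:inf,v5:inf,v6:32

step 1: dist = v0:14,v1:inf,v2:inf,v3:0,v4:inf,v5:inf,v6:inf
step 2: dist = v0:14,v1:inf,v2:inf,v3:0,v4:inf,v5:inf,v6:32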